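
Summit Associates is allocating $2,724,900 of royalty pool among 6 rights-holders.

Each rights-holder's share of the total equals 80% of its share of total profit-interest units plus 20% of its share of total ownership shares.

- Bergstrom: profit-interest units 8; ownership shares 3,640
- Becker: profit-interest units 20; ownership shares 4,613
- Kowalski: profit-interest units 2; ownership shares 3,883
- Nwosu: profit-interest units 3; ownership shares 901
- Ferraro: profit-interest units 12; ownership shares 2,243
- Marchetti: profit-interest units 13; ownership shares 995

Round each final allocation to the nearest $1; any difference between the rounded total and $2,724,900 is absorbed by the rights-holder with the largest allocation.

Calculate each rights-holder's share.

Bergstrom: $422,567; Becker: $906,166; Kowalski: $205,195; Nwosu: $142,925; Ferraro: $526,126; Marchetti: $521,921

Profit-interest units total 58; ownership shares total 16,275.
Composite weights (80% profit-interest units + 20% ownership shares): Bergstrom 0.1551; Becker 0.3326; Kowalski 0.0753; Nwosu 0.0525; Ferraro 0.1931; Marchetti 0.1915.
Proportional shares: Bergstrom 422,566.62; Becker 906,166.15; Kowalski 205,194.68; Nwosu 142,925.11; Ferraro 526,126.39; Marchetti 521,921.04.
Rounded to nearest $1: Bergstrom $422,567; Becker $906,166; Kowalski $205,195; Nwosu $142,925; Ferraro $526,126; Marchetti $521,921. Sum = $2,724,900.
Sum already equals the total — no adjustment.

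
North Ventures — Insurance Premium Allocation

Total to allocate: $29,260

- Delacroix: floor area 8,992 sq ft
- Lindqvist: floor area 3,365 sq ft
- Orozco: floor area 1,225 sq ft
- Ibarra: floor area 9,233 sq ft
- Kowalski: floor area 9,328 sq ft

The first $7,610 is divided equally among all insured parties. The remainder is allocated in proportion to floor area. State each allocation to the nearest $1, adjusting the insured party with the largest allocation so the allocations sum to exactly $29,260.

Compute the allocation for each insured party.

First tranche $7,610 split equally: $1,522 each.
Remainder $21,650 by floor area (total 32,143): Delacroix 6,056.58 → $6,057; Lindqvist 2,266.504 → $2,267; Orozco 825.10 → $825; Ibarra 6,218.91 → $6,219; Kowalski 6,282.90 → $6,283.
Rounding difference −$1 on remainder applied to Kowalski.
Totals: Delacroix $1,522 + $6,057 = $7,579; Lindqvist $1,522 + $2,267 = $3,789; Orozco $1,522 + $825 = $2,347; Ibarra $1,522 + $6,219 = $7,741; Kowalski $1,522 + $6,282 = $7,804.

Delacroix: $7,579; Lindqvist: $3,789; Orozco: $2,347; Ibarra: $7,741; Kowalski: $7,804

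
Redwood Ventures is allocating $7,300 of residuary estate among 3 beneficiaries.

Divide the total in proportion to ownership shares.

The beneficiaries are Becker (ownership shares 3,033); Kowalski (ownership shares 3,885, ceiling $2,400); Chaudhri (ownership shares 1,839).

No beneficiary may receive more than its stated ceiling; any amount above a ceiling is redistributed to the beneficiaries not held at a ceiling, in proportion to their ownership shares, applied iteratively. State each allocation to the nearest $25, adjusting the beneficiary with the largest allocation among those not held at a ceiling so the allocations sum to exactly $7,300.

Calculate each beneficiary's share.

Combined ownership shares = 8,757.
Proportional shares (ignoring caps): Becker 2,528.37; Kowalski 3,238.61; Chaudhri 1,533.03.
Cap binds for Kowalski ($2,400); remaining pool $4,900 reallocated over remaining ownership shares 4,872.
Remaining shares: Becker 3,050.43 → $3,050; Chaudhri 1,849.57 → $1,850.

Becker: $3,050 | Kowalski: $2,400 | Chaudhri: $1,850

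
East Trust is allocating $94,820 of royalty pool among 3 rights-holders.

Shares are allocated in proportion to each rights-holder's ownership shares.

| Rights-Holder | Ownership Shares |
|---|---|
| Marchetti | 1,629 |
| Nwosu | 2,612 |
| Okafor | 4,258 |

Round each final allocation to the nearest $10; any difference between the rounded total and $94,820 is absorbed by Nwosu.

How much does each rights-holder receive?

Marchetti: $18,170; Nwosu: $29,150; Okafor: $47,500

Ownership shares total: 8,499.
Pro-rata amounts: Marchetti 1,629/8,499 × $94,820 = 18,174.11; Nwosu 2,612/8,499 × $94,820 = 29,141.06; Okafor 4,258/8,499 × $94,820 = 47,504.83.
Rounded to nearest $10: Marchetti $18,170; Nwosu $29,140; Okafor $47,500. Sum = $94,810.
Difference $94,820 − $94,810 = +$10 applied to Nwosu: Nwosu becomes $29,150.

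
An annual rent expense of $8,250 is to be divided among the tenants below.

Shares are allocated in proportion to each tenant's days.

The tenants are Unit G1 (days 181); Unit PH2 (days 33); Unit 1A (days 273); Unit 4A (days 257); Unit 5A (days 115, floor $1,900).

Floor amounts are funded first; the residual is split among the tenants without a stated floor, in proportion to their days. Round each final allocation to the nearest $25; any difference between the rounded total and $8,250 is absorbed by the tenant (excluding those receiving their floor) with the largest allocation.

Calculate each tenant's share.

Minimums first: Unit 5A $1,900. Residual $6,350.
Residual split over remaining days 744: Unit G1 1,544.83 → $1,550; Unit PH2 281.65 → $275; Unit 1A 2,330.04 → $2,325; Unit 4A 2,193.48 → $2,200.

Unit G1: $1,550; Unit PH2: $275; Unit 1A: $2,325; Unit 4A: $2,200; Unit 5A: $1,900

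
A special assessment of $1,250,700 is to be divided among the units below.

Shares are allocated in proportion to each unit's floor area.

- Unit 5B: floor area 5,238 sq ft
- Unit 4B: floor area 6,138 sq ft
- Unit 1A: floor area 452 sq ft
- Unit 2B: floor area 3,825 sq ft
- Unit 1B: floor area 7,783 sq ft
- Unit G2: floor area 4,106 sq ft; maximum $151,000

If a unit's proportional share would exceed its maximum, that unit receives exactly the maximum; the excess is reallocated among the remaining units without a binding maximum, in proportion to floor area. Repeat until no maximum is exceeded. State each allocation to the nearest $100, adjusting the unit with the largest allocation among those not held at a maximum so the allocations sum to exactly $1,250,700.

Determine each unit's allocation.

Combined floor area = 27,542.
Unconstrained shares: Unit 5B 237,860.96; Unit 4B 278,730.54; Unit 1A 20,525.61; Unit 2B 173,695.72; Unit 1B 353,431.05; Unit G2 186,456.11.
Cap binds for Unit G2 ($151,000); remaining pool $1,099,700 reallocated over remaining floor area 23,436.
Redistributed shares: Unit 5B 245,785.48 → $245,800; Unit 4B 288,016.67 → $288,000; Unit 1A 21,209.44 → $21,200; Unit 2B 179,482.53 → $179,500; Unit 1B 365,205.88 → $365,200.

Unit 5B: $245,800 | Unit 4B: $288,000 | Unit 1A: $21,200 | Unit 2B: $179,500 | Unit 1B: $365,200 | Unit G2: $151,000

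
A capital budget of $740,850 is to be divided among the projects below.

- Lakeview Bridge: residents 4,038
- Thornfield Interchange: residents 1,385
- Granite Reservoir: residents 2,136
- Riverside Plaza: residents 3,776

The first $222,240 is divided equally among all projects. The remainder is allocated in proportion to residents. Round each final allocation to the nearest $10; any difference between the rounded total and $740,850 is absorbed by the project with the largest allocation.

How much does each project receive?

Lakeview Bridge: $240,310 | Thornfield Interchange: $118,930 | Granite Reservoir: $153,290 | Riverside Plaza: $228,320

$222,240 shared equally gives $55,560 per project.
Remainder $518,610 by residents (total 11,335): Lakeview Bridge 184,750.52 → $184,750; Thornfield Interchange 63,367.87 → $63,370; Granite Reservoir 97,728.36 → $97,730; Riverside Plaza 172,763.24 → $172,760.
Totals: Lakeview Bridge $55,560 + $184,750 = $240,310; Thornfield Interchange $55,560 + $63,370 = $118,930; Granite Reservoir $55,560 + $97,730 = $153,290; Riverside Plaza $55,560 + $172,760 = $228,320.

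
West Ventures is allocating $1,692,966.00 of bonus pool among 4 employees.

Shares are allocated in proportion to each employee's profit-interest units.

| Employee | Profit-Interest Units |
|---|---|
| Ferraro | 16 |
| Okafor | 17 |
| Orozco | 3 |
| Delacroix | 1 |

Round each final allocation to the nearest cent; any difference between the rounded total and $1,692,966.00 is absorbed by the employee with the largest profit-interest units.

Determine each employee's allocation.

Sum of profit-interest units: 16 + 17 + 3 + 1 = 37.
Pro-rata amounts: Ferraro 732,093.4054; Okafor 777,849.2432; Orozco 137,267.5135; Delacroix 45,755.8378.
After rounding (cent): Ferraro $732,093.41; Okafor $777,849.24; Orozco $137,267.51; Delacroix $45,755.84. Sum = $1,692,966.00.
Rounded total matches; no reconciliation needed.

Ferraro: $732,093.41; Okafor: $777,849.24; Orozco: $137,267.51; Delacroix: $45,755.84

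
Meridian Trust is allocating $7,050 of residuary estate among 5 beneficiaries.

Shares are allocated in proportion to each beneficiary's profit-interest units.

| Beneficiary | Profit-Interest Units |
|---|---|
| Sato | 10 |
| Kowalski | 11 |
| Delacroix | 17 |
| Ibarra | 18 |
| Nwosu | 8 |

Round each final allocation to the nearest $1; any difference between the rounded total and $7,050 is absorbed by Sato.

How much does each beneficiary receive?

Sato: $1,101 | Kowalski: $1,212 | Delacroix: $1,873 | Ibarra: $1,983 | Nwosu: $881

Total profit-interest units = 64.
Raw shares: Sato 10/64 × $7,050 = 1,101.56; Kowalski 11/64 × $7,050 = 1,211.72; Delacroix 17/64 × $7,050 = 1,872.66; Ibarra 18/64 × $7,050 = 1,982.81; Nwosu 8/64 × $7,050 = 881.25.
After rounding ($1): Sato $1,102; Kowalski $1,212; Delacroix $1,873; Ibarra $1,983; Nwosu $881. Sum = $7,051.
Difference $7,050 − $7,051 = −$1 applied to Sato: Sato becomes $1,101.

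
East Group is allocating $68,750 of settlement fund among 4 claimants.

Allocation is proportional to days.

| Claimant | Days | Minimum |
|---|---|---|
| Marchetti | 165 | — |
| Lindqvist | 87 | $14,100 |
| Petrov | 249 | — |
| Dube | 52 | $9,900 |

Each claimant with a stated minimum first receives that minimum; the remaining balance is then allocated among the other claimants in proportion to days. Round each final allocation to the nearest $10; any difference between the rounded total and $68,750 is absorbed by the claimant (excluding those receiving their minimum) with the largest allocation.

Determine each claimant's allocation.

Minimums first: Lindqvist $14,100; Dube $9,900. Remaining pool $44,750.
Remaining pool split over remaining days 414: Marchetti 17,835.14 → $17,840; Petrov 26,914.86 → $26,910.

Marchetti: $17,840 · Lindqvist: $14,100 · Petrov: $26,910 · Dube: $9,900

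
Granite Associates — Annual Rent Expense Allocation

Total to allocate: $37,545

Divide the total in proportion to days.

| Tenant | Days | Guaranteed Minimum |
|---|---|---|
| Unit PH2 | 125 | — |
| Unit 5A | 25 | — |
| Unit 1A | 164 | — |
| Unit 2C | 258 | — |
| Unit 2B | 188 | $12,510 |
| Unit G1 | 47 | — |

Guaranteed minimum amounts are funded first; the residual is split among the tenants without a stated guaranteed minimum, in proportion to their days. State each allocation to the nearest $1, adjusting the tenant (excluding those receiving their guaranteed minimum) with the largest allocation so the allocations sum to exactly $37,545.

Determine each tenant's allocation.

Fund the minimums — Unit 2B $12,510. Residual $25,035.
Residual split over remaining days 619: Unit PH2 5,055.53 → $5,056; Unit 5A 1,011.11 → $1,011; Unit 1A 6,632.86 → $6,633; Unit 2C 10,434.62 → $10,435; Unit G1 1,900.88 → $1,901.
Rounding difference −$1 applied to Unit 2C → $10,434.

Unit PH2: $5,056 | Unit 5A: $1,011 | Unit 1A: $6,633 | Unit 2C: $10,434 | Unit 2B: $12,510 | Unit G1: $1,901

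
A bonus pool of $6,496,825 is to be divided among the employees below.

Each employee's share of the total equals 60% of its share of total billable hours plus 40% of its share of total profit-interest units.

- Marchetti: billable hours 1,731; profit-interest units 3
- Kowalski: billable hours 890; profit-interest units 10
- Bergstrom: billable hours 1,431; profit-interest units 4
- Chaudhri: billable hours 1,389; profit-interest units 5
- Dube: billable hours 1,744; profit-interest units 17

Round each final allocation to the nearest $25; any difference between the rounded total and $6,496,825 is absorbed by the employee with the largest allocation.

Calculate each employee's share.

Billable hours total 7,185; profit-interest units total 39.
Combined weights (60% billable hours + 40% profit-interest units): Marchetti 0.1753; Kowalski 0.1769; Bergstrom 0.1605; Chaudhri 0.1673; Dube 0.3200.
Unrounded shares: Marchetti 1,139,025.82; Kowalski 1,149,194.83; Bergstrom 1,042,900.22; Chaudhri 1,086,747.96; Dube 2,078,956.18.
At nearest $25: Marchetti $1,139,025; Kowalski $1,149,200; Bergstrom $1,042,900; Chaudhri $1,086,750; Dube $2,078,950. Sum = $6,496,825.
Rounded total matches; no reconciliation needed.

Marchetti: $1,139,025 | Kowalski: $1,149,200 | Bergstrom: $1,042,900 | Chaudhri: $1,086,750 | Dube: $2,078,950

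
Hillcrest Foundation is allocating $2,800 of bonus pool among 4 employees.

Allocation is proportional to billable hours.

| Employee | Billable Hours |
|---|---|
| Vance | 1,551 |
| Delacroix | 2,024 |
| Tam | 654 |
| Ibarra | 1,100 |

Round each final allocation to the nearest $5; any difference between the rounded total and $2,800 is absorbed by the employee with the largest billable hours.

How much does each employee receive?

Sum of billable hours: 5,329.
Proportional shares: Vance 1,551/5,329 × $2,800 = 814.94; Delacroix 2,024/5,329 × $2,800 = 1,063.46; Tam 654/5,329 × $2,800 = 343.63; Ibarra 1,100/5,329 × $2,800 = 577.97.
After rounding ($5): Vance $815; Delacroix $1,065; Tam $345; Ibarra $580. Sum = $2,805.
Difference $2,800 − $2,805 = −$5 applied to largest billable hours (Delacroix): Delacroix becomes $1,060.

Vance: $815 | Delacroix: $1,060 | Tam: $345 | Ibarra: $580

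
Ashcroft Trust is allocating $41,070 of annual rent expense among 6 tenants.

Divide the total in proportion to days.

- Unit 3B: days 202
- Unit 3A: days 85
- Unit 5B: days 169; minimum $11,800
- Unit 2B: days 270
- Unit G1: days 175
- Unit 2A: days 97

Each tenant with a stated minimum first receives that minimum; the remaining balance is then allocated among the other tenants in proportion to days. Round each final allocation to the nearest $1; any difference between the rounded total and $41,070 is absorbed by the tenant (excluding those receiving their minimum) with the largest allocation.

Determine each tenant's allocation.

Guaranteed amounts: Unit 5B $11,800. Remaining pool $29,270.
Remaining pool split over remaining days 829: Unit 3B 7,132.14 → $7,132; Unit 3A 3,001.15 → $3,001; Unit 2B 9,533.05 → $9,533; Unit G1 6,178.83 → $6,179; Unit 2A 3,424.84 → $3,425.

Unit 3B: $7,132 · Unit 3A: $3,001 · Unit 5B: $11,800 · Unit 2B: $9,533 · Unit G1: $6,179 · Unit 2A: $3,425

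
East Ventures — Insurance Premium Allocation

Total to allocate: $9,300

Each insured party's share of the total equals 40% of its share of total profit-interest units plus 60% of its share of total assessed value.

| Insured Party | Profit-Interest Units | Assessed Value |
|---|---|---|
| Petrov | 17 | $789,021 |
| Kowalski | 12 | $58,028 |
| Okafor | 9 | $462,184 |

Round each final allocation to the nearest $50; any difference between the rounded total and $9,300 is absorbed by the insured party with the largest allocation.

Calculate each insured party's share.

Totals — profit-interest units 38, assessed value 1,309,233.
Combined weights (40% profit-interest units + 60% assessed value): Petrov 0.5405; Kowalski 0.1529; Okafor 0.3065.
Raw shares: Petrov 5,027.05; Kowalski 1,422.05; Okafor 2,850.90.
After rounding ($50): Petrov $5,050; Kowalski $1,400; Okafor $2,850. Sum = $9,300.
Sum already equals the total — no adjustment.

Petrov: $5,050 · Kowalski: $1,400 · Okafor: $2,850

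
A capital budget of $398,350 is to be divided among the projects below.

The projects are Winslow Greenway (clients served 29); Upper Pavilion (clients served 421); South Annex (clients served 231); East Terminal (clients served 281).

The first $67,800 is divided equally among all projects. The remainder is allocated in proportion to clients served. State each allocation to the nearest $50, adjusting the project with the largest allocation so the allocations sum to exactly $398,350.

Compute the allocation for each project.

Equal tier: $67,800 ÷ 4 = $16,950 apiece.
Remainder $330,550 by clients served (total 962): Winslow Greenway 9,964.60 → $9,950; Upper Pavilion 144,658.58 → $144,650; South Annex 79,373.23 → $79,350; East Terminal 96,553.59 → $96,550.
Rounding difference +$50 on remainder applied to Upper Pavilion.
Totals: Winslow Greenway $16,950 + $9,950 = $26,900; Upper Pavilion $16,950 + $144,700 = $161,650; South Annex $16,950 + $79,350 = $96,300; East Terminal $16,950 + $96,550 = $113,500.

Winslow Greenway: $26,900 · Upper Pavilion: $161,650 · South Annex: $96,300 · East Terminal: $113,500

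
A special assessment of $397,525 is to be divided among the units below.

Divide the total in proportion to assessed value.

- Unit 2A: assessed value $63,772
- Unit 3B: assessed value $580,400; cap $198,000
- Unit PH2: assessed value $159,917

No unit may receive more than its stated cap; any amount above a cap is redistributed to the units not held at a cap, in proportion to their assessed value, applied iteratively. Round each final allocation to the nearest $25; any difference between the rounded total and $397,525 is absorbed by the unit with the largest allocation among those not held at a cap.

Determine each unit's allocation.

Unit 2A: $56,875; Unit 3B: $198,000; Unit PH2: $142,650

Sum of assessed value: 804,089.
Unconstrained shares: Unit 2A 31,527.56; Unit 3B 286,937.78; Unit PH2 79,059.66.
Cap binds for Unit 3B ($198,000); remaining pool $199,525 reallocated over remaining assessed value 223,689.
Shares after redistribution: Unit 2A 56,883.03 → $56,875; Unit PH2 142,641.97 → $142,650.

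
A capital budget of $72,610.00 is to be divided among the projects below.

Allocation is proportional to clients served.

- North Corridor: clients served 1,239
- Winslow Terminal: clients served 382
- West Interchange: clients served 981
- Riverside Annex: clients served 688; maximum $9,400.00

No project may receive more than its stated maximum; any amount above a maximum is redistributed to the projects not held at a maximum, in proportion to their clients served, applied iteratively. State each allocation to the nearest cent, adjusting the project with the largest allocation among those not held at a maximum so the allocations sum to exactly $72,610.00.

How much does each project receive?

North Corridor: $30,098.84 · Winslow Terminal: $9,279.87 · West Interchange: $23,831.29 · Riverside Annex: $9,400.00

Clients served total: 3,290.
Unconstrained shares: North Corridor 27,344.6170; Winslow Terminal 8,430.7052; West Interchange 21,650.5805; Riverside Annex 15,184.0973.
Cap binds for Riverside Annex ($9,400.00); residual $63,210.00 reallocated over remaining clients served 2,602.
Remaining shares: North Corridor 30,098.8432 → $30,098.84; Winslow Terminal 9,279.8693 → $9,279.87; West Interchange 23,831.2875 → $23,831.29.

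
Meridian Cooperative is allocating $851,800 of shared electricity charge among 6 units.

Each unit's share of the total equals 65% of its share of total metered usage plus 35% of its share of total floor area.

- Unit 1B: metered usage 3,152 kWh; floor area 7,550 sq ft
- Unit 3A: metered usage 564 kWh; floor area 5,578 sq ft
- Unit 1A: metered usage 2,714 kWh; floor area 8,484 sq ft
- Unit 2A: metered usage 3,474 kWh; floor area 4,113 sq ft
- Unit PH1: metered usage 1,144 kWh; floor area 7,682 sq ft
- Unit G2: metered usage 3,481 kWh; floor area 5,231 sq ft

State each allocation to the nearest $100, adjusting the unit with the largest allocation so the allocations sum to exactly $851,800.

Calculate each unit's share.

Metered usage total 14,529; floor area total 38,638.
Blended shares (65% metered usage + 35% floor area): Unit 1B 0.2094; Unit 3A 0.0758; Unit 1A 0.1983; Unit 2A 0.1927; Unit PH1 0.1208; Unit G2 0.2031.
Pro-rata amounts: Unit 1B 178,371.81; Unit 3A 64,532.60; Unit 1A 168,887.27; Unit 2A 164,122.74; Unit PH1 102,869.61; Unit G2 173,015.96.
At nearest $100: Unit 1B $178,400; Unit 3A $64,500; Unit 1A $168,900; Unit 2A $164,100; Unit PH1 $102,900; Unit G2 $173,000. Sum = $851,800.
Rounded total matches; no reconciliation needed.

Unit 1B: $178,400 · Unit 3A: $64,500 · Unit 1A: $168,900 · Unit 2A: $164,100 · Unit PH1: $102,900 · Unit G2: $173,000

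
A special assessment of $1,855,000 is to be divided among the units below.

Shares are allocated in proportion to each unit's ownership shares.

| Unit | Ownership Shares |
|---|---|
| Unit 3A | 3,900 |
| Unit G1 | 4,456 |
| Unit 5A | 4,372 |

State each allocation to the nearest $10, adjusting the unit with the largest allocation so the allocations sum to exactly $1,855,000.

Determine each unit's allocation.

Sum of ownership shares: 12,728.
Unrounded shares: Unit 3A 3,900/12,728 × $1,855,000 = 568,392.52; Unit G1 4,456/12,728 × $1,855,000 = 649,424.89; Unit 5A 4,372/12,728 × $1,855,000 = 637,182.59.
After rounding ($10): Unit 3A $568,390; Unit G1 $649,420; Unit 5A $637,180. Sum = $1,854,990.
Difference $1,855,000 − $1,854,990 = +$10 applied to largest allocation (Unit G1): Unit G1 becomes $649,430.

Unit 3A: $568,390 | Unit G1: $649,430 | Unit 5A: $637,180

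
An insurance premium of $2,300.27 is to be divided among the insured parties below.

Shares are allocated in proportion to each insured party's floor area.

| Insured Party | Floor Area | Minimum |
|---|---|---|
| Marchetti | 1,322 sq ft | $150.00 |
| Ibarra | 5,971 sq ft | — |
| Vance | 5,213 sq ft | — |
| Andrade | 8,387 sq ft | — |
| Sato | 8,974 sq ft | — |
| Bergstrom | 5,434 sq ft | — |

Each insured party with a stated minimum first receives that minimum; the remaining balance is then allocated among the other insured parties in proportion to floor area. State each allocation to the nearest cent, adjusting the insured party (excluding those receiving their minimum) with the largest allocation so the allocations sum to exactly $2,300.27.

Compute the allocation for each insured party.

Fund the minimums — Marchetti $150.00. Remaining pool $2,150.27.
Remaining pool split over remaining floor area 33,979: Ibarra 377.8587 → $377.86; Vance 329.8907 → $329.89; Andrade 530.7488 → $530.75; Sato 567.8956 → $567.90; Bergstrom 343.8761 → $343.88.
Rounding difference −$0.01 applied to Sato → $567.89.

Marchetti: $150.00 · Ibarra: $377.86 · Vance: $329.89 · Andrade: $530.75 · Sato: $567.89 · Bergstrom: $343.88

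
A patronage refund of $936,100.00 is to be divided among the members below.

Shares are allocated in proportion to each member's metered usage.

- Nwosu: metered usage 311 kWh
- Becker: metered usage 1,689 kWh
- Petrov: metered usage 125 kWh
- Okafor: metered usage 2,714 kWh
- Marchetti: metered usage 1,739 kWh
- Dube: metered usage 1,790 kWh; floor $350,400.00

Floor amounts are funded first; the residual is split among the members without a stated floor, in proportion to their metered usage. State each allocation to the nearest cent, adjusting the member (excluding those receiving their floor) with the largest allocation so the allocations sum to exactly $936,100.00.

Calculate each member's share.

Minimums first: Dube $350,400.00. Remaining pool $585,700.00.
Remaining pool split over remaining metered usage 6,578: Nwosu 27,691.1979 → $27,691.20; Becker 150,387.2454 → $150,387.25; Petrov 11,129.9027 → $11,129.90; Okafor 241,652.4476 → $241,652.45; Marchetti 154,839.2064 → $154,839.21.
Rounding difference −$0.01 applied to Okafor → $241,652.44.

Nwosu: $27,691.20 · Becker: $150,387.25 · Petrov: $11,129.90 · Okafor: $241,652.44 · Marchetti: $154,839.21 · Dube: $350,400.00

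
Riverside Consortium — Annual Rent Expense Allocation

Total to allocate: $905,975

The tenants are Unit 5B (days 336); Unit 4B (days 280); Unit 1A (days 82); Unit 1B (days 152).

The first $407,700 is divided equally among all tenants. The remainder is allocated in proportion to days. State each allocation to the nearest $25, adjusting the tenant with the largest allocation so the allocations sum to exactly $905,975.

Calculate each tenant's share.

Unit 5B: $298,875 | Unit 4B: $266,075 | Unit 1A: $150,000 | Unit 1B: $191,025

$407,700 shared equally gives $101,925 per tenant.
Remainder $498,275 by days (total 850): Unit 5B 196,965.18 → $196,975; Unit 4B 164,137.65 → $164,150; Unit 1A 48,068.88 → $48,075; Unit 1B 89,103.29 → $89,100.
Rounding difference −$25 on remainder applied to Unit 5B.
Totals: Unit 5B $101,925 + $196,950 = $298,875; Unit 4B $101,925 + $164,150 = $266,075; Unit 1A $101,925 + $48,075 = $150,000; Unit 1B $101,925 + $89,100 = $191,025.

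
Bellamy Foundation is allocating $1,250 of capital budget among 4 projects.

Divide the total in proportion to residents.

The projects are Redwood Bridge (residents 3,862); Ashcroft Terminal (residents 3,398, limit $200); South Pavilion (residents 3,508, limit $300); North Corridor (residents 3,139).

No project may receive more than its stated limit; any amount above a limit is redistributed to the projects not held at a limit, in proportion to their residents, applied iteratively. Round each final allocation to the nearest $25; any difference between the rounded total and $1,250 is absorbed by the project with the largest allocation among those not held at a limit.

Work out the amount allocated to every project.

Total residents = 13,907.
Pro-rata shares before constraints: Redwood Bridge 347.13; Ashcroft Terminal 305.42; South Pavilion 315.31; North Corridor 282.14.
Held at cap: Ashcroft Terminal ($200), South Pavilion ($300); residual $750 reallocated over remaining residents 7,001.
Remaining shares: Redwood Bridge 413.73 → $425; North Corridor 336.27 → $325.

Redwood Bridge: $425 | Ashcroft Terminal: $200 | South Pavilion: $300 | North Corridor: $325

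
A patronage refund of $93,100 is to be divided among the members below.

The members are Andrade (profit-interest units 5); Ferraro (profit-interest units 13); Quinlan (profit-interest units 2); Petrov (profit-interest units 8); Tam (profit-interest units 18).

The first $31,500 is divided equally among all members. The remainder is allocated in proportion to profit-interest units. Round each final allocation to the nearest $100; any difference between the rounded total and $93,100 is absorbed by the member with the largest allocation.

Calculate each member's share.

Andrade: $13,000 · Ferraro: $23,700 · Quinlan: $9,000 · Petrov: $17,000 · Tam: $30,400

Equal tier: $31,500 ÷ 5 = $6,300 apiece.
Remainder $61,600 by profit-interest units (total 46): Andrade 6,695.65 → $6,700; Ferraro 17,408.70 → $17,400; Quinlan 2,678.26 → $2,700; Petrov 10,713.04 → $10,700; Tam 24,104.35 → $24,100.
Totals: Andrade $6,300 + $6,700 = $13,000; Ferraro $6,300 + $17,400 = $23,700; Quinlan $6,300 + $2,700 = $9,000; Petrov $6,300 + $10,700 = $17,000; Tam $6,300 + $24,100 = $30,400.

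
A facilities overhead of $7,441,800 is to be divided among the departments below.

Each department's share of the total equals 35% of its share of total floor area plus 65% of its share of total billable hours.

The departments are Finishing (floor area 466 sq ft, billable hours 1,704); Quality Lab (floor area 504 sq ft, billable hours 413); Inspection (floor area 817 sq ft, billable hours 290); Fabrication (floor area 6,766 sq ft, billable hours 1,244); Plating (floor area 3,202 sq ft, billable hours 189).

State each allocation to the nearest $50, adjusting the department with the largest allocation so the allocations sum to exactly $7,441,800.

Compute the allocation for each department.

Finishing: $2,249,750; Quality Lab: $631,900; Inspection: $546,350; Fabrication: $3,066,250; Plating: $947,550

Floor area total 11,755; billable hours total 3,840.
Composite weights (35% floor area + 65% billable hours): Finishing 0.3023; Quality Lab 0.0849; Inspection 0.0734; Fabrication 0.4120; Plating 0.1273.
Pro-rata amounts: Finishing 2,249,748.77; Quality Lab 631,922.19; Inspection 546,334.99; Fabrication 3,066,227.12; Plating 947,566.94.
At nearest $50: Finishing $2,249,750; Quality Lab $631,900; Inspection $546,350; Fabrication $3,066,250; Plating $947,550. Sum = $7,441,800.
No rounding difference to absorb.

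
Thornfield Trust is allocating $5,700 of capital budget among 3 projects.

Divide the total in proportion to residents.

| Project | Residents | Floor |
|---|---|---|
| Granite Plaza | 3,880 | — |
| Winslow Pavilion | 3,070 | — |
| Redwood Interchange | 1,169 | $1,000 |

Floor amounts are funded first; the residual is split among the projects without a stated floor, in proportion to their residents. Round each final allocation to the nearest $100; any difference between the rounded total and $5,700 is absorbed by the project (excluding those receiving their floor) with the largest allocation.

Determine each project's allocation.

Granite Plaza: $2,600; Winslow Pavilion: $2,100; Redwood Interchange: $1,000

Minimums first: Redwood Interchange $1,000. Balance $4,700.
Balance split over remaining residents 6,950: Granite Plaza 2,623.88 → $2,600; Winslow Pavilion 2,076.12 → $2,100.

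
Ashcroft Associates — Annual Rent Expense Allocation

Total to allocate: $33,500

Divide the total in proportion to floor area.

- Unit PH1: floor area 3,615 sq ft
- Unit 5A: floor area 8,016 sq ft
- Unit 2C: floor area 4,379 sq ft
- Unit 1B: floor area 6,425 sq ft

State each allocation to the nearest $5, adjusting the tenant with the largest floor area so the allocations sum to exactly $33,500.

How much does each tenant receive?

Combined floor area = 22,435.
Pro-rata amounts: Unit PH1 3,615/22,435 × $33,500 = 5,397.93; Unit 5A 8,016/22,435 × $33,500 = 11,969.51; Unit 2C 4,379/22,435 × $33,500 = 6,538.73; Unit 1B 6,425/22,435 × $33,500 = 9,593.83.
Rounded to nearest $5: Unit PH1 $5,400; Unit 5A $11,970; Unit 2C $6,540; Unit 1B $9,595. Sum = $33,505.
Difference $33,500 − $33,505 = −$5 applied to largest floor area (Unit 5A): Unit 5A becomes $11,965.

Unit PH1: $5,400 · Unit 5A: $11,965 · Unit 2C: $6,540 · Unit 1B: $9,595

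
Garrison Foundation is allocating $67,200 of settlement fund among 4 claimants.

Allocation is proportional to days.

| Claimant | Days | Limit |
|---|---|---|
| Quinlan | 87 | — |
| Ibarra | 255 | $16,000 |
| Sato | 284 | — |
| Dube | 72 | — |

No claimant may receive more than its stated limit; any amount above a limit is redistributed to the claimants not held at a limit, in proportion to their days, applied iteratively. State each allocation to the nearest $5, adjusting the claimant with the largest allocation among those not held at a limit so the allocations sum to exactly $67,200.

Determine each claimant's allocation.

Combined days = 698.
Pro-rata shares before constraints: Quinlan 8,375.93; Ibarra 24,550.14; Sato 27,342.12; Dube 6,931.81.
Held at cap: Ibarra ($16,000); balance $51,200 reallocated over remaining days 443.
Remaining shares: Quinlan 10,055.08 → $10,055; Sato 32,823.48 → $32,825; Dube 8,321.44 → $8,320.

Quinlan: $10,055; Ibarra: $16,000; Sato: $32,825; Dube: $8,320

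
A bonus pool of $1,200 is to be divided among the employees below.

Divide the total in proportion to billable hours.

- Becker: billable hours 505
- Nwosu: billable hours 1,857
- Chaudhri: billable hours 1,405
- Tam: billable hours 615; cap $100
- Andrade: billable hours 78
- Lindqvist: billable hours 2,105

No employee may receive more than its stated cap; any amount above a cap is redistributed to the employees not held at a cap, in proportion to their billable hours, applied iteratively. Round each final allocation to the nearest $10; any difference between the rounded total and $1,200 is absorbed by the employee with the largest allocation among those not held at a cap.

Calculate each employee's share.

Becker: $90 | Nwosu: $340 | Chaudhri: $260 | Tam: $100 | Andrade: $10 | Lindqvist: $400

Total billable hours = 6,565.
Pro-rata shares before constraints: Becker 92.31; Nwosu 339.44; Chaudhri 256.82; Tam 112.41; Andrade 14.26; Lindqvist 384.77.
Held at cap: Tam ($100); residual $1,100 reallocated over remaining billable hours 5,950.
Remaining shares: Becker 93.36 → $90; Nwosu 343.31 → $340; Chaudhri 259.75 → $260; Andrade 14.42 → $10; Lindqvist 389.16 → $390.
Rounding difference +$10 applied to Lindqvist → $400.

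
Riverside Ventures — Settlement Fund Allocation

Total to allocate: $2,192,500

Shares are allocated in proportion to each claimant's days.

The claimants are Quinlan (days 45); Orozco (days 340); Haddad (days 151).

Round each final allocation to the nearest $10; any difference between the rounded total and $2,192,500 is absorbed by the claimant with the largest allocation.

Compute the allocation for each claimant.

Sum of days: 536.
Unrounded shares: Quinlan 45/536 × $2,192,500 = 184,071.83; Orozco 340/536 × $2,192,500 = 1,390,764.93; Haddad 151/536 × $2,192,500 = 617,663.25.
Rounded to nearest $10: Quinlan $184,070; Orozco $1,390,760; Haddad $617,660. Sum = $2,192,490.
Difference $2,192,500 − $2,192,490 = +$10 applied to largest allocation (Orozco): Orozco becomes $1,390,770.

Quinlan: $184,070; Orozco: $1,390,770; Haddad: $617,660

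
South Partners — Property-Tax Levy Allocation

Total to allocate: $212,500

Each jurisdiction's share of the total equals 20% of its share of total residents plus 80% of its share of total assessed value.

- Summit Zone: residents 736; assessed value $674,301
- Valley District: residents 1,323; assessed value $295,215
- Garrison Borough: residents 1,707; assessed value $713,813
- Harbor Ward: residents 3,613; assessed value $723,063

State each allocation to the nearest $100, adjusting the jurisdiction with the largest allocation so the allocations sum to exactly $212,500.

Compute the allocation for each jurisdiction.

Summit Zone: $51,900 · Valley District: $28,500 · Garrison Borough: $60,300 · Harbor Ward: $71,800

Residents total 7,379; assessed value total 2,406,392.
Blended shares (20% residents + 80% assessed value): Summit Zone 0.2441; Valley District 0.1340; Garrison Borough 0.2836; Harbor Ward 0.3383.
Raw shares: Summit Zone 51,875.17; Valley District 28,475.45; Garrison Borough 60,259.07; Harbor Ward 71,890.31.
Rounded to nearest $100: Summit Zone $51,900; Valley District $28,500; Garrison Borough $60,300; Harbor Ward $71,900. Sum = $212,600.
Difference $212,500 − $212,600 = −$100 applied to largest allocation (Harbor Ward): Harbor Ward becomes $71,800.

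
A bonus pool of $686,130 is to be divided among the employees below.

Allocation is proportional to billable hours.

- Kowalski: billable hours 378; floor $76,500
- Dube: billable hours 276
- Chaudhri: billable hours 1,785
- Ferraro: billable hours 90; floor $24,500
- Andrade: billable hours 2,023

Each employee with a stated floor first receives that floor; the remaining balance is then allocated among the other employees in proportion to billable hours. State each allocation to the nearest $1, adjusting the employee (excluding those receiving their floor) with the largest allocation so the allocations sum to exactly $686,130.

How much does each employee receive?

Kowalski: $76,500 | Dube: $39,544 | Chaudhri: $255,744 | Ferraro: $24,500 | Andrade: $289,842

Minimums first: Kowalski $76,500; Ferraro $24,500. Balance $585,130.
Balance split over remaining billable hours 4,084: Dube 39,543.56 → $39,544; Chaudhri 255,743.65 → $255,744; Andrade 289,842.80 → $289,843.
Rounding difference −$1 applied to Andrade → $289,842.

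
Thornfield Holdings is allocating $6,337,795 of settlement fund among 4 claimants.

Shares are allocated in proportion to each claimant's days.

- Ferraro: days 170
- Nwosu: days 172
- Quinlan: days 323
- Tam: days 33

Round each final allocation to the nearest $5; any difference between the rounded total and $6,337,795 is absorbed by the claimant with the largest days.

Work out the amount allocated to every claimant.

Combined days = 698.
Pro-rata amounts: Ferraro 170/698 × $6,337,795 = 1,543,589.04; Nwosu 172/698 × $6,337,795 = 1,561,748.91; Quinlan 323/698 × $6,337,795 = 2,932,819.18; Tam 33/698 × $6,337,795 = 299,637.87.
Rounded to nearest $5: Ferraro $1,543,590; Nwosu $1,561,750; Quinlan $2,932,820; Tam $299,640. Sum = $6,337,800.
Difference $6,337,795 − $6,337,800 = −$5 applied to largest days (Quinlan): Quinlan becomes $2,932,815.

Ferraro: $1,543,590; Nwosu: $1,561,750; Quinlan: $2,932,815; Tam: $299,640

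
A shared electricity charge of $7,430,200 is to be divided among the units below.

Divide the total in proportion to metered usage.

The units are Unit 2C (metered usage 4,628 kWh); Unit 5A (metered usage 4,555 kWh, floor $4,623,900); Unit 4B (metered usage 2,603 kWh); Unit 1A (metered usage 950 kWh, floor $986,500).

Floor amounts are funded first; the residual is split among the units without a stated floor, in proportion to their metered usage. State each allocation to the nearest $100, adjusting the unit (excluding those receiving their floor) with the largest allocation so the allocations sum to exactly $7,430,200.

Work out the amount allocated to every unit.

Unit 2C: $1,164,700 · Unit 5A: $4,623,900 · Unit 4B: $655,100 · Unit 1A: $986,500

Guaranteed amounts: Unit 5A $4,623,900; Unit 1A $986,500. Balance $1,819,800.
Balance split over remaining metered usage 7,231: Unit 2C 1,164,712.27 → $1,164,700; Unit 4B 655,087.73 → $655,100.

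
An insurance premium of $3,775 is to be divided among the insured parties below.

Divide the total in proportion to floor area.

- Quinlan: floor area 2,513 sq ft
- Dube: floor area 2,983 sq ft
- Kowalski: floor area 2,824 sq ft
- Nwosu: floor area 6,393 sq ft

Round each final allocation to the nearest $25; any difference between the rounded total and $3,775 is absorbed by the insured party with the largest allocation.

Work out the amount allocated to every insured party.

Combined floor area = 14,713.
Pro-rata amounts: Quinlan 2,513/14,713 × $3,775 = 644.78; Dube 2,983/14,713 × $3,775 = 765.37; Kowalski 2,824/14,713 × $3,775 = 724.57; Nwosu 6,393/14,713 × $3,775 = 1,640.29.
At nearest $25: Quinlan $650; Dube $775; Kowalski $725; Nwosu $1,650. Sum = $3,800.
Difference $3,775 − $3,800 = −$25 applied to largest allocation (Nwosu): Nwosu becomes $1,625.

Quinlan: $650 | Dube: $775 | Kowalski: $725 | Nwosu: $1,625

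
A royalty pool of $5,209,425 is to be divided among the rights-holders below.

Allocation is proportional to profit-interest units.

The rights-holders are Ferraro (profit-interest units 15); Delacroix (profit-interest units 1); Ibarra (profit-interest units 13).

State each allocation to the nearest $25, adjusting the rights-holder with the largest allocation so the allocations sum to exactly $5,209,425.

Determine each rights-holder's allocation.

Total profit-interest units = 29.
Pro-rata amounts: Ferraro 15/29 × $5,209,425 = 2,694,530.17; Delacroix 1/29 × $5,209,425 = 179,635.34; Ibarra 13/29 × $5,209,425 = 2,335,259.48.
After rounding ($25): Ferraro $2,694,525; Delacroix $179,625; Ibarra $2,335,250. Sum = $5,209,400.
Difference $5,209,425 − $5,209,400 = +$25 applied to largest allocation (Ferraro): Ferraro becomes $2,694,550.

Ferraro: $2,694,550; Delacroix: $179,625; Ibarra: $2,335,250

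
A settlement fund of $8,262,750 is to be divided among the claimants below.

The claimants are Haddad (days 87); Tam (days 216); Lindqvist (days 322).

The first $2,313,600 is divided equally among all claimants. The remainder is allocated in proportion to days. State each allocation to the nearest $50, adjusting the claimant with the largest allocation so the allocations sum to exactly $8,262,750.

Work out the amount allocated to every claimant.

$2,313,600 shared equally gives $771,200 per claimant.
Remainder $5,949,150 by days (total 625): Haddad 828,121.68 → $828,100; Tam 2,056,026.24 → $2,056,050; Lindqvist 3,065,002.08 → $3,065,000.
Totals: Haddad $771,200 + $828,100 = $1,599,300; Tam $771,200 + $2,056,050 = $2,827,250; Lindqvist $771,200 + $3,065,000 = $3,836,200.

Haddad: $1,599,300; Tam: $2,827,250; Lindqvist: $3,836,200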